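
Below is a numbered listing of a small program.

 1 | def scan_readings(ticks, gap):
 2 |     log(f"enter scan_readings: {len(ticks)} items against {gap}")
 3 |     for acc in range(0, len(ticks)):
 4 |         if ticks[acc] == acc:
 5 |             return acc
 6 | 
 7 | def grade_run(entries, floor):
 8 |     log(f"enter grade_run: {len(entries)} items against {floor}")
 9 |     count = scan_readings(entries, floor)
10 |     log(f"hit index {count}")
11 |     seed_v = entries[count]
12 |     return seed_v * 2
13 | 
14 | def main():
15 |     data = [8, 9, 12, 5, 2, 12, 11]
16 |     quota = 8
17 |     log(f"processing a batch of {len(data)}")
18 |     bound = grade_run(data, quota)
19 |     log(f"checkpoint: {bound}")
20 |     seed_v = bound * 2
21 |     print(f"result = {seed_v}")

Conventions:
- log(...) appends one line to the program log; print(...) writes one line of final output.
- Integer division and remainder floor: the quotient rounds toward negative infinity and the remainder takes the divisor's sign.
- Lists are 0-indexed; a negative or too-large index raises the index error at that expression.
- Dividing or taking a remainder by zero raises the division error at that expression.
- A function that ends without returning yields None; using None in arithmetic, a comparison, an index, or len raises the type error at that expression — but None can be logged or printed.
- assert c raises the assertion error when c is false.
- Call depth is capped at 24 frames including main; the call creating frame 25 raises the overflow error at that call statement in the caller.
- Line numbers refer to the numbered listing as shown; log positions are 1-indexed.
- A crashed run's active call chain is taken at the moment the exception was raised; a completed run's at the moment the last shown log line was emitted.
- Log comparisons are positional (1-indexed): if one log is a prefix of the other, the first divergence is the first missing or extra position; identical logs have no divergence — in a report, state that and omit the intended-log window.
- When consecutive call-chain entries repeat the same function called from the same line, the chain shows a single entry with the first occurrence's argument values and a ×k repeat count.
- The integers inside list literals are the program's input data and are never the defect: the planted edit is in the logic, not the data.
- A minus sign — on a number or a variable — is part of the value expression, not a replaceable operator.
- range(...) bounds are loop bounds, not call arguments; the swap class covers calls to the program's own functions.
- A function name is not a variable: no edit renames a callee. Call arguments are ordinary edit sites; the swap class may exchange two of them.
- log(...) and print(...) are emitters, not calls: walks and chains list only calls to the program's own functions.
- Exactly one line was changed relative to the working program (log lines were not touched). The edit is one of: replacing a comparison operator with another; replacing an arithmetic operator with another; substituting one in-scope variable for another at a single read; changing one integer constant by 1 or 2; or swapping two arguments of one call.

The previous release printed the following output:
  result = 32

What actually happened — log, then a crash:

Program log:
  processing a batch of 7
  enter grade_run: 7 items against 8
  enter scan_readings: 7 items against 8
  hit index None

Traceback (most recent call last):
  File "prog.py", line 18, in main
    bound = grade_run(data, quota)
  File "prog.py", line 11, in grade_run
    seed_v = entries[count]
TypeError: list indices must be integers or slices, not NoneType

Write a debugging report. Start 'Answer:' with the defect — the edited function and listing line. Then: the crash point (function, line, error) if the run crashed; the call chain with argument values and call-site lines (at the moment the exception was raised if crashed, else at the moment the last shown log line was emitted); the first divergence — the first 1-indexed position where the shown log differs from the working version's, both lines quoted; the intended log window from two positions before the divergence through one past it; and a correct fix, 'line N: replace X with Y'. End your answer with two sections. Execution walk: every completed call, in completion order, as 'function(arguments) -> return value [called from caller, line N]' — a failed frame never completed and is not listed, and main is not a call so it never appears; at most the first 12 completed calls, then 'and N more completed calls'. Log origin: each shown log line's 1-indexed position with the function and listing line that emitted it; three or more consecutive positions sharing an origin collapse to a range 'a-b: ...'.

Answer: the defect is in scan_readings at line 4.
Key fact: Everything matches until log position 4, which reads 'hit index None' in place of 'hit index 0'.
Crash: grade_run, line 11, TypeError.
Call chain: main -> grade_run([8, 9, 12, 5, 2, 12, 11], 8) (called at line 18).
First divergence: position 4; shown 'hit index None' vs intended 'hit index 0'.
Intended log window:
  2: enter grade_run: 7 items against 8
  3: enter scan_readings: 7 items against 8
  4: hit index 0
  5: checkpoint: 16
Execution walk:
  scan_readings([8, 9, 12, 5, 2, 12, 11], 8) -> None  [called from grade_run, line 9]
Origin of each log line:
  1: logged in main at line 17
  2: logged in grade_run at line 8
  3: logged in scan_readings at line 2
  4: logged in grade_run at line 10
A correct fix: line 4: replace `ticks[acc] == acc` with `ticks[acc] == gap`.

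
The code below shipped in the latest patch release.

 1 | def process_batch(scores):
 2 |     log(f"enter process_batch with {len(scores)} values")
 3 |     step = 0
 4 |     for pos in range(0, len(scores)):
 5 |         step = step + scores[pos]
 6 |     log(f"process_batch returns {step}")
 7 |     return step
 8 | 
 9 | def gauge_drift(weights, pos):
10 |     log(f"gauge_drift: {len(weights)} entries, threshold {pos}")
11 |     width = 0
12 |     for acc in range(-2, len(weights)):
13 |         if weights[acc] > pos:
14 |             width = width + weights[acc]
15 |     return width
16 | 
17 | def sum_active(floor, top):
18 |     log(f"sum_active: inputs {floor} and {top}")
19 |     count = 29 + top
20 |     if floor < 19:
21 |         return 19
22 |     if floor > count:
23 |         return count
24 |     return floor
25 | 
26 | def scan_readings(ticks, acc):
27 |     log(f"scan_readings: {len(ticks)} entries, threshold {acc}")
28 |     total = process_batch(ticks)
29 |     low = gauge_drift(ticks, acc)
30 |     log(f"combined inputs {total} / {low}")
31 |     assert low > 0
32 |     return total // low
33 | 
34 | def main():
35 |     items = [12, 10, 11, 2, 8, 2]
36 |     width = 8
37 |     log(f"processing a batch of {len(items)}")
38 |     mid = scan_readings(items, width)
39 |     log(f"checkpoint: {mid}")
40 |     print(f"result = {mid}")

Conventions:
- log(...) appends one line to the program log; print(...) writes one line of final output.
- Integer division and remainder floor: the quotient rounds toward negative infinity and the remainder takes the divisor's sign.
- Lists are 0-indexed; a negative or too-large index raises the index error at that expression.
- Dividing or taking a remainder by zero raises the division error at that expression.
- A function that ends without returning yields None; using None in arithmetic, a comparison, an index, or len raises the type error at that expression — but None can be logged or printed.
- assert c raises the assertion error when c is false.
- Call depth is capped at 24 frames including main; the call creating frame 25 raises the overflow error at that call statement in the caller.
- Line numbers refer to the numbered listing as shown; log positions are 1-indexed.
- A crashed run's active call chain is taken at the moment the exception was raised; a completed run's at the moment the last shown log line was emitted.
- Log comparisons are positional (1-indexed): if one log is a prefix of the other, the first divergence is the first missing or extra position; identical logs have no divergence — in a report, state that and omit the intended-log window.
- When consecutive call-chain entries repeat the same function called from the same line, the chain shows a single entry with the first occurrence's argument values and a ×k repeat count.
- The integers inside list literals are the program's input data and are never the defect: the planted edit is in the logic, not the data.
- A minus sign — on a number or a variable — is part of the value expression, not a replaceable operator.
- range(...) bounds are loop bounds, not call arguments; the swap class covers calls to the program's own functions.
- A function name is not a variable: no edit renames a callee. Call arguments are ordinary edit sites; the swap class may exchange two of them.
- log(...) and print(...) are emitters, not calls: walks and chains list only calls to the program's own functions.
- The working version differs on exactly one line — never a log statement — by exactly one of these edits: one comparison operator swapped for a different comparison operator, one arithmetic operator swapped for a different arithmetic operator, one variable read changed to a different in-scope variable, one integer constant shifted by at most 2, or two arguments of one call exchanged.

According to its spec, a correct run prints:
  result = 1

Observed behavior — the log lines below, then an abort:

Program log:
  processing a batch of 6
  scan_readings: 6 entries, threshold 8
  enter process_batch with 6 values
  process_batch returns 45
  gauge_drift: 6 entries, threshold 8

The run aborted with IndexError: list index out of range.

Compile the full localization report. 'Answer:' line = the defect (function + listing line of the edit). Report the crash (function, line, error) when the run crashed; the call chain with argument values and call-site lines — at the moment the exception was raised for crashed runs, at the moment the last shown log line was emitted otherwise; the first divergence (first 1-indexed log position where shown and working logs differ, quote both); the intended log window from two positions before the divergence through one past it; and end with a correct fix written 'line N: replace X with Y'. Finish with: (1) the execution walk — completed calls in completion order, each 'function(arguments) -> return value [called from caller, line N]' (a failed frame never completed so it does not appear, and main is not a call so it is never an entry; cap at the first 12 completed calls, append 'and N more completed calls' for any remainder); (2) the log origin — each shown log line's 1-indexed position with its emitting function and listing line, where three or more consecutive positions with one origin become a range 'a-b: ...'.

Answer: the defect is in gauge_drift at line 12.
Key observation: After 5 matching log lines the faulty run goes silent, while the working version continues with 'combined inputs 45 / 33'.
Crash: gauge_drift, line 13, IndexError.
Call chain: main -> scan_readings([12, 10, 11, 2, 8, 2], 8) (called at line 38) -> gauge_drift([12, 10, 11, 2, 8, 2], 8) (called at line 29).
First divergence: position 6 — after 5 matching lines the faulty run goes silent; intended next line 'combined inputs 45 / 33'.
Intended log window:
  4: process_batch returns 45
  5: gauge_drift: 6 entries, threshold 8
  6: combined inputs 45 / 33
  7: checkpoint: 1
Execution walk:
  process_batch([12, 10, 11, 2, 8, 2]) -> 45  [called from scan_readings, line 28]
Origin of each log line:
  1: logged in main at line 37
  2: logged in scan_readings at line 27
  3: logged in process_batch at line 2
  4: logged in process_batch at line 6
  5: logged in gauge_drift at line 10
A correct fix: line 12: replace `-2` with `0`.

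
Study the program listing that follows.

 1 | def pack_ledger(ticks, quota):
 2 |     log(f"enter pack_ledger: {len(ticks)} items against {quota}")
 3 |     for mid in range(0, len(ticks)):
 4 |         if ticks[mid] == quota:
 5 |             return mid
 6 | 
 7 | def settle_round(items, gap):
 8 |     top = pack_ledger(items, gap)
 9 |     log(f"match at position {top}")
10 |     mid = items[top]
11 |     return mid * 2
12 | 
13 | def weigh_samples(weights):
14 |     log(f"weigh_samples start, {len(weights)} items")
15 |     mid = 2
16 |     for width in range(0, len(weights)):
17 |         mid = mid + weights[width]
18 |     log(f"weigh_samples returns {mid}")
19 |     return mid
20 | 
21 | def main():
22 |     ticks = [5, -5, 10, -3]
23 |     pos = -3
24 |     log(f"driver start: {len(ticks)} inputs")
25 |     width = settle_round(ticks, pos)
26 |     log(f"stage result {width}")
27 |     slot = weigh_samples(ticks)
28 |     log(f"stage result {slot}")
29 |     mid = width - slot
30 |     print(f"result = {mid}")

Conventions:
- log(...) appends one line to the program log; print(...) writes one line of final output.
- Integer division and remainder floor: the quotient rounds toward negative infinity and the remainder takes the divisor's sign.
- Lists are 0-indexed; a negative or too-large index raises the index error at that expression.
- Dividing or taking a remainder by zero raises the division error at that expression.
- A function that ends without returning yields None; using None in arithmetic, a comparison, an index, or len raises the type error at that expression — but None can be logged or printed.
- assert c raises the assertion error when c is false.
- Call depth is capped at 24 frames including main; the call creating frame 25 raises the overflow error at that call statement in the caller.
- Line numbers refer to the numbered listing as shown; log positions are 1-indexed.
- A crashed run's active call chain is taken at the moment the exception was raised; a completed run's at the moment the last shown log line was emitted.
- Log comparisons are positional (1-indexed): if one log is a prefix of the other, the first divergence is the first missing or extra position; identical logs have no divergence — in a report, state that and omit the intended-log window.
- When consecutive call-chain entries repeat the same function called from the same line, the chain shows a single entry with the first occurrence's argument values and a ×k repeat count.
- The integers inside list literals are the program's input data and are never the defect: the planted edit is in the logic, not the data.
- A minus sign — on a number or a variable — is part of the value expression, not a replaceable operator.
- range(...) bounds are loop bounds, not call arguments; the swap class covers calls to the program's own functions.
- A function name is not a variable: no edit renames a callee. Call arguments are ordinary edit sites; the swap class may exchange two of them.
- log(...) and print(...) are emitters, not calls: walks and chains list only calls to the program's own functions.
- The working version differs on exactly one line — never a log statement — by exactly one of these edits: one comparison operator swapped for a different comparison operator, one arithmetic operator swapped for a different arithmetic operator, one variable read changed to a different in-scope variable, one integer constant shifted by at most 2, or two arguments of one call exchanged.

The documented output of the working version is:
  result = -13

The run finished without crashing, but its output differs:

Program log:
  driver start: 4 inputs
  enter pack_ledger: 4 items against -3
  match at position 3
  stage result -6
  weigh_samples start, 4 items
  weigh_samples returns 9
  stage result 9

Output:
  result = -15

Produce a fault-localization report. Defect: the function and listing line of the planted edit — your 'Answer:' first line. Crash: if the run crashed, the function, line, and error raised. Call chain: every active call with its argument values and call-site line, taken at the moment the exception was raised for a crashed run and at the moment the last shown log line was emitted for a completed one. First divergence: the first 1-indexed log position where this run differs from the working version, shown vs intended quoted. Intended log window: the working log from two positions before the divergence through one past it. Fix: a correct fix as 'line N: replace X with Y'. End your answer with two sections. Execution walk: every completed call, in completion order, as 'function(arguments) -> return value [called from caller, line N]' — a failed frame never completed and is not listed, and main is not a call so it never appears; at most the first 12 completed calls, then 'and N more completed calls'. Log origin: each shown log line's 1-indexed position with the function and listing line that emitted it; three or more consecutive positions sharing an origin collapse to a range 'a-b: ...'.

Answer: the defect is in weigh_samples at line 15.
Key fact: At log position 6 the runs split — shown 'weigh_samples returns 9', but the working version logs 'weigh_samples returns 7'.
Call chain: main.
First divergence: position 6 — shown 'weigh_samples returns 9', intended 'weigh_samples returns 7'.
Intended log window:
  4: stage result -6
  5: weigh_samples start, 4 items
  6: weigh_samples returns 7
  7: stage result 7
Execution walk:
  pack_ledger([5, -5, 10, -3], -3) -> 3  [called from settle_round, line 8]
  settle_round([5, -5, 10, -3], -3) -> -6  [called from main, line 25]
  weigh_samples([5, -5, 10, -3]) -> 9  [called from main, line 27]
Log line origins:
  1: logged in main at line 24
  2: logged in pack_ledger at line 2
  3: logged in settle_round at line 9
  4: logged in main at line 26
  5: logged in weigh_samples at line 14
  6: logged in weigh_samples at line 18
  7: logged in main at line 28
A correct fix: line 15: replace `2` with `0`.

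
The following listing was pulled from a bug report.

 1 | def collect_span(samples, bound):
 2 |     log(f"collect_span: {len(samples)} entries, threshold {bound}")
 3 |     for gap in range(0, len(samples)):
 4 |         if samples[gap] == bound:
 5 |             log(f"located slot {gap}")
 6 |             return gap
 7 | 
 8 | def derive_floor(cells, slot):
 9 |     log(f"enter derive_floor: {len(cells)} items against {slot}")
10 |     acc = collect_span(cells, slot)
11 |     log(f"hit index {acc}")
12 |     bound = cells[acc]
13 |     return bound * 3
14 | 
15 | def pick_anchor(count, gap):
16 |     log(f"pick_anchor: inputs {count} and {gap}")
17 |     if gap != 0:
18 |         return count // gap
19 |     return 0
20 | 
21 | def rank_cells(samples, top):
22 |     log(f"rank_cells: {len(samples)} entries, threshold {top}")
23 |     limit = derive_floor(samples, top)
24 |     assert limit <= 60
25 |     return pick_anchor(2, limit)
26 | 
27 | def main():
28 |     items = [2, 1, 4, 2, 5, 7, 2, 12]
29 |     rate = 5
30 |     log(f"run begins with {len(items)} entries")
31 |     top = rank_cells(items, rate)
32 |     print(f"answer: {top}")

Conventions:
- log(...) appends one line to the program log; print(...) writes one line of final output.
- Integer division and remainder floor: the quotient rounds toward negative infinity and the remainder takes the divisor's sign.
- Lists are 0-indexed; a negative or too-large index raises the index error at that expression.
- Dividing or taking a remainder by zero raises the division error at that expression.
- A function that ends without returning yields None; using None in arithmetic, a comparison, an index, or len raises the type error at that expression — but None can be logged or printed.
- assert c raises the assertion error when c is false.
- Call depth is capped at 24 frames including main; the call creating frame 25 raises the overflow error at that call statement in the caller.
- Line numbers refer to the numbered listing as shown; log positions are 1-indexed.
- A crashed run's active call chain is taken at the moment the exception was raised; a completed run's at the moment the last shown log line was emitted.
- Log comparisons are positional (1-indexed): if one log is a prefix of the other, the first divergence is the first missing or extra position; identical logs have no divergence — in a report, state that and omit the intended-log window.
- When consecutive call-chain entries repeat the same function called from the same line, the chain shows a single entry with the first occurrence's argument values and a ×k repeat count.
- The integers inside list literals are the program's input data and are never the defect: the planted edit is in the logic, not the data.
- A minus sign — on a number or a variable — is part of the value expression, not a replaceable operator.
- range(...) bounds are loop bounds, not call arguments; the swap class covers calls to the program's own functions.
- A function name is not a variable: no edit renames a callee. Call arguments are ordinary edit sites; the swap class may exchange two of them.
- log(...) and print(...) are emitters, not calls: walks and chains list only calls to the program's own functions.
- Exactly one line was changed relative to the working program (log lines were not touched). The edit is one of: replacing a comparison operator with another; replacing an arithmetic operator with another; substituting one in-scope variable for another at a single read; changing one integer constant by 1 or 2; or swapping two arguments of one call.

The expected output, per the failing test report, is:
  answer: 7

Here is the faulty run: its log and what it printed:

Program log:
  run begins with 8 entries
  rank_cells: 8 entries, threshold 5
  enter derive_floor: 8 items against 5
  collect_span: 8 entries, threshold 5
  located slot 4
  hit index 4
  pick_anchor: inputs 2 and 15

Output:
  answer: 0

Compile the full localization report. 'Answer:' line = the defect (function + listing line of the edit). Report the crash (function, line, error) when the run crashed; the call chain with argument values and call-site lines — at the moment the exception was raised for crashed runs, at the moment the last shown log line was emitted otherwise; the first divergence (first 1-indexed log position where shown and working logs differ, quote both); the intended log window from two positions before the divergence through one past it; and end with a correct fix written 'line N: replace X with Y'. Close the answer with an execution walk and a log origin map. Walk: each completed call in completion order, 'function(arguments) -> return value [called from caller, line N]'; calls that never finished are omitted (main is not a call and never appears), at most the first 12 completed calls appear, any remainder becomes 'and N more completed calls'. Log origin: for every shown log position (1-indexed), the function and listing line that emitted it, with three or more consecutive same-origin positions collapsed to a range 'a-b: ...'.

Answer: the defect is in rank_cells at line 25.
The tell: The earliest visible damage is log position 7 — 'pick_anchor: inputs 2 and 15' rather than the intended 'pick_anchor: inputs 15 and 2'.
Call chain: main -> rank_cells([2, 1, 4, 2, 5, 7, 2, 12], 5) (called at line 31) -> pick_anchor(2, 15) (called at line 25).
First divergence: at position 7 the run shows 'pick_anchor: inputs 2 and 15' where the working version logs 'pick_anchor: inputs 15 and 2'.
Intended log window:
  5: located slot 4
  6: hit index 4
  7: pick_anchor: inputs 15 and 2
Execution walk:
  collect_span([2, 1, 4, 2, 5, 7, 2, 12], 5) -> 4  [called from derive_floor, line 10]
  derive_floor([2, 1, 4, 2, 5, 7, 2, 12], 5) -> 15  [called from rank_cells, line 23]
  pick_anchor(2, 15) -> 0  [called from rank_cells, line 25]
  rank_cells([2, 1, 4, 2, 5, 7, 2, 12], 5) -> 0  [called from main, line 31]
Log origin:
  1 — main, line 30
  2 — rank_cells, line 22
  3 — derive_floor, line 9
  4 — collect_span, line 2
  5 — collect_span, line 5
  6 — derive_floor, line 11
  7 — pick_anchor, line 16
A correct fix: line 25: replace `pick_anchor(2, limit)` with `pick_anchor(limit, 2)`.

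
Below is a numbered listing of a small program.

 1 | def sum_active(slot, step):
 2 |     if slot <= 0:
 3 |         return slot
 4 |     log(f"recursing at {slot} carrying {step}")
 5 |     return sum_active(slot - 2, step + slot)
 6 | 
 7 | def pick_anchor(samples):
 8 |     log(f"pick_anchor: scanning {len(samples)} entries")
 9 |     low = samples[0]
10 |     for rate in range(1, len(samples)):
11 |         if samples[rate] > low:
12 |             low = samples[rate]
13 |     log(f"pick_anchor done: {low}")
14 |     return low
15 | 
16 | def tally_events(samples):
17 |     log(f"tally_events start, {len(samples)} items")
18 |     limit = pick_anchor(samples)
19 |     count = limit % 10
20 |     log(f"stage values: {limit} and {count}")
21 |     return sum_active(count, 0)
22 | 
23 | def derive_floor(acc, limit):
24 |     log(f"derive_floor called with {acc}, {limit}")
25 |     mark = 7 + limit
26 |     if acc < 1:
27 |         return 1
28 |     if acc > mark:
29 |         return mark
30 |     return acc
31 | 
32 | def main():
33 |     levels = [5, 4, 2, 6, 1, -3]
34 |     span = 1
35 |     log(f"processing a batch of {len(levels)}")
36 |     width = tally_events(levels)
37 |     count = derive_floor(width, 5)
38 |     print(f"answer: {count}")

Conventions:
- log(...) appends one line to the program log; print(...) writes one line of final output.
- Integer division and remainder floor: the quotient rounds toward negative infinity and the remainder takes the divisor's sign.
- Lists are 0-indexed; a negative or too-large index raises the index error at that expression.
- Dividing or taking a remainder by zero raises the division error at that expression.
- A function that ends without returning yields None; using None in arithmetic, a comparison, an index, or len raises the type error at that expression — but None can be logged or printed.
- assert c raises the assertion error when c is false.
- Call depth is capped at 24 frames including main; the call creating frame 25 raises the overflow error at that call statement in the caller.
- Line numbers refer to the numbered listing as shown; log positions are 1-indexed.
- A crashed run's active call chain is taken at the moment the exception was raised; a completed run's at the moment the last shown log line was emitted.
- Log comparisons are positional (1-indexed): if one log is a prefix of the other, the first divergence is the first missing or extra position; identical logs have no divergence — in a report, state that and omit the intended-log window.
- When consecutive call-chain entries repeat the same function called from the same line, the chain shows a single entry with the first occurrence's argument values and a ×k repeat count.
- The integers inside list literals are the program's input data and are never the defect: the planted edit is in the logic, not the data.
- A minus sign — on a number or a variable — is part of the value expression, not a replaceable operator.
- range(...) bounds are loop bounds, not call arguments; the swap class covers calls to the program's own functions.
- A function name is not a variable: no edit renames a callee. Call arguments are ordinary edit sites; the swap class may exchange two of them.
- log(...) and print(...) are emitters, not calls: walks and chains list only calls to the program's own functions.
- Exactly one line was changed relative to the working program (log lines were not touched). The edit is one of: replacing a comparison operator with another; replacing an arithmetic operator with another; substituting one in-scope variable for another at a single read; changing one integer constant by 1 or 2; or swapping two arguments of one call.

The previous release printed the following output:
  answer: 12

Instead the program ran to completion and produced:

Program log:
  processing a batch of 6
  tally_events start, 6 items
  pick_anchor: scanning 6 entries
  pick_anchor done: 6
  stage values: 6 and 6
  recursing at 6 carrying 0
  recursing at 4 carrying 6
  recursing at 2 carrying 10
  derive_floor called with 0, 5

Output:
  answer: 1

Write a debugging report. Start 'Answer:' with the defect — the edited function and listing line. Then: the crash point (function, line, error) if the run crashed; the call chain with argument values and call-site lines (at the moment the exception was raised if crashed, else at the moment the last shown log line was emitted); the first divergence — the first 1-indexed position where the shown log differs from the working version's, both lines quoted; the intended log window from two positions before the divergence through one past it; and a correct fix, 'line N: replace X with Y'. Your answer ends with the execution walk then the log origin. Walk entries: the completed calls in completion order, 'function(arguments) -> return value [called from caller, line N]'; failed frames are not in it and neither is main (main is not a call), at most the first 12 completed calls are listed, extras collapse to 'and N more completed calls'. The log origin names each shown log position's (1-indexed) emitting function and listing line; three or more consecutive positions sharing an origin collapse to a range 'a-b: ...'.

Answer: the defect is in sum_active at line 3.
The tell: Position 9 is the first bad log line: 'derive_floor called with 0, 5' should read 'derive_floor called with 12, 5'.
Call chain: main -> derive_floor(0, 5) (called at line 37).
First divergence: position 9; shown 'derive_floor called with 0, 5' vs intended 'derive_floor called with 12, 5'.
Intended log window:
  7: recursing at 4 carrying 6
  8: recursing at 2 carrying 10
  9: derive_floor called with 12, 5
Execution walk:
  pick_anchor([5, 4, 2, 6, 1, -3]) -> 6  [called from tally_events, line 18]
  sum_active(0, 12) -> 0  [called from sum_active, line 5]
  sum_active(2, 10) -> 0  [called from sum_active, line 5]
  sum_active(4, 6) -> 0  [called from sum_active, line 5]
  sum_active(6, 0) -> 0  [called from tally_events, line 21]
  tally_events([5, 4, 2, 6, 1, -3]) -> 0  [called from main, line 36]
  derive_floor(0, 5) -> 1  [called from main, line 37]
Log origin:
  1: emitted by main (line 35)
  2: emitted by tally_events (line 17)
  3: emitted by pick_anchor (line 8)
  4: emitted by pick_anchor (line 13)
  5: emitted by tally_events (line 20)
  6-8: emitted by sum_active (line 4)
  9: emitted by derive_floor (line 24)
A correct fix: line 3: replace `slot` with `step`.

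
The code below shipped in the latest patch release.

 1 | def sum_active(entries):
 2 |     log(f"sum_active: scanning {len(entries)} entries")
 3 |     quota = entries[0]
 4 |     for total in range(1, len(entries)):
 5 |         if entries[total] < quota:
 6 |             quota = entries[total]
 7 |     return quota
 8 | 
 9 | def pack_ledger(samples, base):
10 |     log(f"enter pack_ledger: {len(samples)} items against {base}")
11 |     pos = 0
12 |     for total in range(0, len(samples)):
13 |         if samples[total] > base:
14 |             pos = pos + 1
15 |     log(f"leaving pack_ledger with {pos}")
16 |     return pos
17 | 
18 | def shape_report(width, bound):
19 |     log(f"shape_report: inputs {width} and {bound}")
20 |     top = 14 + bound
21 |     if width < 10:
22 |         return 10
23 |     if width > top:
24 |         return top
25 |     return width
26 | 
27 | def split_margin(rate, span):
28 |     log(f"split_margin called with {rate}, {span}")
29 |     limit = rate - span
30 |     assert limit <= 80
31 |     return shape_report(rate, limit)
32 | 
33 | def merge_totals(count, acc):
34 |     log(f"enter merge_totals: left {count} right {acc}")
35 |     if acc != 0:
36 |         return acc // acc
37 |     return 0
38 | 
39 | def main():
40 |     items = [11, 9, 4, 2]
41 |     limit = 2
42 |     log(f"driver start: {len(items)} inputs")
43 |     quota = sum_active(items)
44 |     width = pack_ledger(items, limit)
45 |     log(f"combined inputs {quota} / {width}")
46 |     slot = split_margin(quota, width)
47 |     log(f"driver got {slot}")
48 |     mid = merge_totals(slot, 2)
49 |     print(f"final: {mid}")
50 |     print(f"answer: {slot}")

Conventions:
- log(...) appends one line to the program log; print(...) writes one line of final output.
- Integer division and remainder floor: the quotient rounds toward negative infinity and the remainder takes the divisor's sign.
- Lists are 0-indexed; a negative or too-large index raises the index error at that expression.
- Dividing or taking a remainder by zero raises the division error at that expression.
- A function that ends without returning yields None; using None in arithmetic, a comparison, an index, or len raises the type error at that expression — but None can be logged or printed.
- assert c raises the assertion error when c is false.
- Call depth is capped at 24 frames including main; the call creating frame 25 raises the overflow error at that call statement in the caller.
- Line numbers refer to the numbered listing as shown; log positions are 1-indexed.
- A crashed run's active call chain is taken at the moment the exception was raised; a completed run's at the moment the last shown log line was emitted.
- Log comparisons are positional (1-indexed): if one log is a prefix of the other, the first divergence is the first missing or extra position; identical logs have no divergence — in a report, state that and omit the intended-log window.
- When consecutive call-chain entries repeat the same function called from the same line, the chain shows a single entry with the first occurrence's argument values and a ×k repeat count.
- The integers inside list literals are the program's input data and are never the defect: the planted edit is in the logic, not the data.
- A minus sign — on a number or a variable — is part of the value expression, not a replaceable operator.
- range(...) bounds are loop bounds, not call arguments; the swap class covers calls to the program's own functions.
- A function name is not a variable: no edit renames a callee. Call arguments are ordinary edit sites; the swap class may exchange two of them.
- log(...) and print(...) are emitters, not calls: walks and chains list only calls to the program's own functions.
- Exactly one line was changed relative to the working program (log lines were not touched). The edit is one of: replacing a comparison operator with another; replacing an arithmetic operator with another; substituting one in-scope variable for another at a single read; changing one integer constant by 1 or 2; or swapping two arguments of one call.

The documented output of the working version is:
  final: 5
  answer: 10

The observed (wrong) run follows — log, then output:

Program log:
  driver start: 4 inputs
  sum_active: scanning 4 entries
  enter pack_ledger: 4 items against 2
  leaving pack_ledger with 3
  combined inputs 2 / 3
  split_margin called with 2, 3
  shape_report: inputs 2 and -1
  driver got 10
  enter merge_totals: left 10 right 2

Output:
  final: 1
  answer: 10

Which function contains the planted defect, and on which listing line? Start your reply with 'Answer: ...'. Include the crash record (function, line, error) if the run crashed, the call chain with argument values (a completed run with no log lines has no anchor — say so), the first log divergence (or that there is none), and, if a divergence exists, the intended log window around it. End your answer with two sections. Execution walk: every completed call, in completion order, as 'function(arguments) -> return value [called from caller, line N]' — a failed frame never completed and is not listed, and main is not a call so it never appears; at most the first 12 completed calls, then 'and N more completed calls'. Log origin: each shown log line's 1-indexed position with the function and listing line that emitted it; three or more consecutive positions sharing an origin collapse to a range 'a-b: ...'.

Answer: the defect is in merge_totals at line 36.
Key fact: The two runs log identically and part ways only at the printed values.
Call chain: main -> merge_totals(10, 2) (called at line 48).
First divergence: none — the logs agree in full.
Execution walk:
  sum_active([11, 9, 4, 2]) -> 2  [called from main, line 43]
  pack_ledger([11, 9, 4, 2], 2) -> 3  [called from main, line 44]
  shape_report(2, -1) -> 10  [called from split_margin, line 31]
  split_margin(2, 3) -> 10  [called from main, line 46]
  merge_totals(10, 2) -> 1  [called from main, line 48]
Log origin:
  1: from main, line 42
  2: from sum_active, line 2
  3: from pack_ledger, line 10
  4: from pack_ledger, line 15
  5: from main, line 45
  6: from split_margin, line 28
  7: from shape_report, line 19
  8: from main, line 47
  9: from merge_totals, line 34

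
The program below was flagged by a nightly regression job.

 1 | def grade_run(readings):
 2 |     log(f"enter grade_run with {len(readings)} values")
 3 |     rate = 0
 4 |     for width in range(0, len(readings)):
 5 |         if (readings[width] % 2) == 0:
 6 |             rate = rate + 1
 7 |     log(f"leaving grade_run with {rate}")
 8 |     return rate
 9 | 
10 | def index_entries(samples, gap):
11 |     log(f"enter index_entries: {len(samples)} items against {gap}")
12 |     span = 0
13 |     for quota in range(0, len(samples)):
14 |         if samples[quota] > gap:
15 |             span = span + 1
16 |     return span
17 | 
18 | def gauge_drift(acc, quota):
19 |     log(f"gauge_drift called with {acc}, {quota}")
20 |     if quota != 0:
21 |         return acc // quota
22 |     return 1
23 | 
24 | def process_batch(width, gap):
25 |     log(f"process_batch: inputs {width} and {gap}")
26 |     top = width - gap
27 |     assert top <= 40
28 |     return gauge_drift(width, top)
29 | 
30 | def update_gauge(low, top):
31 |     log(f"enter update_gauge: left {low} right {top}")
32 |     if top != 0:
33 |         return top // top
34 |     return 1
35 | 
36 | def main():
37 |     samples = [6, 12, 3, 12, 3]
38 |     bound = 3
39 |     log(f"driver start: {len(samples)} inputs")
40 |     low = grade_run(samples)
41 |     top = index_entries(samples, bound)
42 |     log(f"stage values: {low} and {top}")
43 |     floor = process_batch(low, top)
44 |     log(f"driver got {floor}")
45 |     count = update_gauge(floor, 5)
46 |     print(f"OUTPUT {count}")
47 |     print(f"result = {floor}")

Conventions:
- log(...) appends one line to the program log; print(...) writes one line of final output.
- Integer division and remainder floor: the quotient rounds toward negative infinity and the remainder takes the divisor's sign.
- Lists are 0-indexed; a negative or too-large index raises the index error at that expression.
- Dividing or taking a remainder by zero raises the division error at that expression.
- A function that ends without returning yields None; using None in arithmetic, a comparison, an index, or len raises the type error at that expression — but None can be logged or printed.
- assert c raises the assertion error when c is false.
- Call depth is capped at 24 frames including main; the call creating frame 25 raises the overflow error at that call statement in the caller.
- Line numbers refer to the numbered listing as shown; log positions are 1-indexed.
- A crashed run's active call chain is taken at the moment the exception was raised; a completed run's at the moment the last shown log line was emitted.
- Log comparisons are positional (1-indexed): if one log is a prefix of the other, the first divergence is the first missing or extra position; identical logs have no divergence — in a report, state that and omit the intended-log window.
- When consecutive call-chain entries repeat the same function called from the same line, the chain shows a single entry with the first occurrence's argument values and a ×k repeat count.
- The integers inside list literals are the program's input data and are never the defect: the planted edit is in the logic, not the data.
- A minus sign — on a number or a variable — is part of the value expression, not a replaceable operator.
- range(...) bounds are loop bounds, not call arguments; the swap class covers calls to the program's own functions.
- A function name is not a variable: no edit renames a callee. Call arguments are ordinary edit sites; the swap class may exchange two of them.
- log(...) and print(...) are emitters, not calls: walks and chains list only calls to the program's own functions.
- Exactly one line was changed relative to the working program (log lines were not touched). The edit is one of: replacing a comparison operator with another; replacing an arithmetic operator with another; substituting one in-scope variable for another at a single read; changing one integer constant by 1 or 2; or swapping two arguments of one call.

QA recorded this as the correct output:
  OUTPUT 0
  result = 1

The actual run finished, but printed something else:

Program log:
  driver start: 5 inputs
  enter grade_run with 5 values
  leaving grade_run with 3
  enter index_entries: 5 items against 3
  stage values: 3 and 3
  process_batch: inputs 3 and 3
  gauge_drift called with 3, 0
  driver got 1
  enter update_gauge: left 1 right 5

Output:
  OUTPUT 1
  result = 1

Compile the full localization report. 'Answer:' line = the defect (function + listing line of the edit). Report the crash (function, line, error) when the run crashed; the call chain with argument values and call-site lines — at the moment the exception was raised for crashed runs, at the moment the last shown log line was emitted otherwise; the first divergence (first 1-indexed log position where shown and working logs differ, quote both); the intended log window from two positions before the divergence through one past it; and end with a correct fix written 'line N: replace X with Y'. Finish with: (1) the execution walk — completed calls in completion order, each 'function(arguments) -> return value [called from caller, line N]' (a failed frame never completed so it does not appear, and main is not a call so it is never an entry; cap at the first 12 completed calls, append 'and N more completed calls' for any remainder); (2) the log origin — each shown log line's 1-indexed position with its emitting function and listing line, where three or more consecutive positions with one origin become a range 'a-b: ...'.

Answer: the defect is in update_gauge at line 33.
The tell: Every logged value matches the working version; the printed result is what differs.
Call chain: main -> update_gauge(1, 5) (called at line 45).
First divergence: none — the logs agree in full.
Execution walk:
  grade_run([6, 12, 3, 12, 3]) -> 3  [called from main, line 40]
  index_entries([6, 12, 3, 12, 3], 3) -> 3  [called from main, line 41]
  gauge_drift(3, 0) -> 1  [called from process_batch, line 28]
  process_batch(3, 3) -> 1  [called from main, line 43]
  update_gauge(1, 5) -> 1  [called from main, line 45]
Log line origins:
  1: from main, line 39
  2: from grade_run, line 2
  3: from grade_run, line 7
  4: from index_entries, line 11
  5: from main, line 42
  6: from process_batch, line 25
  7: from gauge_drift, line 19
  8: from main, line 44
  9: from update_gauge, line 31
A correct fix: line 33: replace `top // top` with `low // top`.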